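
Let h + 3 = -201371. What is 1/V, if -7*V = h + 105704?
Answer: 7/95670 ≈ 7.3168e-5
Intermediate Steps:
h = -201374 (h = -3 - 201371 = -201374)
V = 95670/7 (V = -(-201374 + 105704)/7 = -⅐*(-95670) = 95670/7 ≈ 13667.)
1/V = 1/(95670/7) = 7/95670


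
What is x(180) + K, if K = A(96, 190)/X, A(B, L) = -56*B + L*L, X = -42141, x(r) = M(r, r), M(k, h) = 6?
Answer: 222122/42141 ≈ 5.2709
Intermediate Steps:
x(r) = 6
A(B, L) = L**2 - 56*B (A(B, L) = -56*B + L**2 = L**2 - 56*B)
K = -30724/42141 (K = (190**2 - 56*96)/(-42141) = (36100 - 5376)*(-1/42141) = 30724*(-1/42141) = -30724/42141 ≈ -0.72908)
x(180) + K = 6 - 30724/42141 = 222122/42141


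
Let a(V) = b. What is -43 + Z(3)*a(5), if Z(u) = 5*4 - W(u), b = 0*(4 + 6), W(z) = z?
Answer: -43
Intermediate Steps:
b = 0 (b = 0*10 = 0)
a(V) = 0
Z(u) = 20 - u (Z(u) = 5*4 - u = 20 - u)
-43 + Z(3)*a(5) = -43 + (20 - 1*3)*0 = -43 + (20 - 3)*0 = -43 + 17*0 = -43 + 0 = -43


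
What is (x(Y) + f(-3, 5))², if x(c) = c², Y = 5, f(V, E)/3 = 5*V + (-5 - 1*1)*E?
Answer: 12100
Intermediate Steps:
f(V, E) = -18*E + 15*V (f(V, E) = 3*(5*V + (-5 - 1*1)*E) = 3*(5*V + (-5 - 1)*E) = 3*(5*V - 6*E) = 3*(-6*E + 5*V) = -18*E + 15*V)
(x(Y) + f(-3, 5))² = (5² + (-18*5 + 15*(-3)))² = (25 + (-90 - 45))² = (25 - 135)² = (-110)² = 12100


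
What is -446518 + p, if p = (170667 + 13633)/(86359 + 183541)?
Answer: -1205150239/2699 ≈ -4.4652e+5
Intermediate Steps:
p = 1843/2699 (p = 184300/269900 = 184300*(1/269900) = 1843/2699 ≈ 0.68285)
-446518 + p = -446518 + 1843/2699 = -1205150239/2699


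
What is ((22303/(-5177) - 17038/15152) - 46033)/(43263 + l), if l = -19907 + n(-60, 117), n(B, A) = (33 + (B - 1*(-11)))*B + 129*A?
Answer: -1805671153807/1545658497368 ≈ -1.1682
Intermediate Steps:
n(B, A) = 129*A + B*(44 + B) (n(B, A) = (33 + (B + 11))*B + 129*A = (33 + (11 + B))*B + 129*A = (44 + B)*B + 129*A = B*(44 + B) + 129*A = 129*A + B*(44 + B))
l = -3854 (l = -19907 + ((-60)**2 + 44*(-60) + 129*117) = -19907 + (3600 - 2640 + 15093) = -19907 + 16053 = -3854)
((22303/(-5177) - 17038/15152) - 46033)/(43263 + l) = ((22303/(-5177) - 17038/15152) - 46033)/(43263 - 3854) = ((22303*(-1/5177) - 17038*1/15152) - 46033)/39409 = ((-22303/5177 - 8519/7576) - 46033)*(1/39409) = (-213070391/39220952 - 46033)*(1/39409) = -1805671153807/39220952*1/39409 = -1805671153807/1545658497368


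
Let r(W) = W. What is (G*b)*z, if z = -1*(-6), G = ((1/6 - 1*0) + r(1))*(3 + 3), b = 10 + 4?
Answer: 588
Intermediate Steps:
b = 14
G = 7 (G = ((1/6 - 1*0) + 1)*(3 + 3) = ((⅙ + 0) + 1)*6 = (⅙ + 1)*6 = (7/6)*6 = 7)
z = 6
(G*b)*z = (7*14)*6 = 98*6 = 588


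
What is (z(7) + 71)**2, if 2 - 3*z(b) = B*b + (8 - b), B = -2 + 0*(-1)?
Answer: 5776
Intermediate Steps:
B = -2 (B = -2 + 0 = -2)
z(b) = -2 + b (z(b) = 2/3 - (-2*b + (8 - b))/3 = 2/3 - (8 - 3*b)/3 = 2/3 + (-8/3 + b) = -2 + b)
(z(7) + 71)**2 = ((-2 + 7) + 71)**2 = (5 + 71)**2 = 76**2 = 5776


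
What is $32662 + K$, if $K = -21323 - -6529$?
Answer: $17868$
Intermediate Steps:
$K = -14794$ ($K = -21323 + 6529 = -14794$)
$32662 + K = 32662 - 14794 = 17868$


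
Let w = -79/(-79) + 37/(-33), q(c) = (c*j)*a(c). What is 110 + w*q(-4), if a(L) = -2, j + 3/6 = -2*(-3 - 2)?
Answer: 3326/33 ≈ 100.79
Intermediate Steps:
j = 19/2 (j = -1/2 - 2*(-3 - 2) = -1/2 - 2*(-5) = -1/2 + 10 = 19/2 ≈ 9.5000)
q(c) = -19*c (q(c) = (c*(19/2))*(-2) = (19*c/2)*(-2) = -19*c)
w = -4/33 (w = -79*(-1/79) + 37*(-1/33) = 1 - 37/33 = -4/33 ≈ -0.12121)
110 + w*q(-4) = 110 - (-76)*(-4)/33 = 110 - 4/33*76 = 110 - 304/33 = 3326/33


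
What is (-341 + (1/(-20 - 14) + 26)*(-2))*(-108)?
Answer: 721440/17 ≈ 42438.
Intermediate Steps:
(-341 + (1/(-20 - 14) + 26)*(-2))*(-108) = (-341 + (1/(-34) + 26)*(-2))*(-108) = (-341 + (-1/34 + 26)*(-2))*(-108) = (-341 + (883/34)*(-2))*(-108) = (-341 - 883/17)*(-108) = -6680/17*(-108) = 721440/17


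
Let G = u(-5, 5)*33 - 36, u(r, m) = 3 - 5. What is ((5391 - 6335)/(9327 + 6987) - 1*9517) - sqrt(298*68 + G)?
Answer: -77630641/8157 - sqrt(20162) ≈ -9659.0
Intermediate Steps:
u(r, m) = -2
G = -102 (G = -2*33 - 36 = -66 - 36 = -102)
((5391 - 6335)/(9327 + 6987) - 1*9517) - sqrt(298*68 + G) = ((5391 - 6335)/(9327 + 6987) - 1*9517) - sqrt(298*68 - 102) = (-944/16314 - 9517) - sqrt(20264 - 102) = (-944*1/16314 - 9517) - sqrt(20162) = (-472/8157 - 9517) - sqrt(20162) = -77630641/8157 - sqrt(20162)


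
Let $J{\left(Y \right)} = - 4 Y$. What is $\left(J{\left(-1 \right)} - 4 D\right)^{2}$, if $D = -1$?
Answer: $64$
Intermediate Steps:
$\left(J{\left(-1 \right)} - 4 D\right)^{2} = \left(\left(-4\right) \left(-1\right) - -4\right)^{2} = \left(4 + 4\right)^{2} = 8^{2} = 64$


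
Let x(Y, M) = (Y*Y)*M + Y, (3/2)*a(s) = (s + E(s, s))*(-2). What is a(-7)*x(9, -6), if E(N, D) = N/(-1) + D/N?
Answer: 636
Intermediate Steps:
E(N, D) = -N + D/N (E(N, D) = N*(-1) + D/N = -N + D/N)
a(s) = -4/3 (a(s) = 2*((s + (-s + s/s))*(-2))/3 = 2*((s + (-s + 1))*(-2))/3 = 2*((s + (1 - s))*(-2))/3 = 2*(1*(-2))/3 = (⅔)*(-2) = -4/3)
x(Y, M) = Y + M*Y² (x(Y, M) = Y²*M + Y = M*Y² + Y = Y + M*Y²)
a(-7)*x(9, -6) = -12*(1 - 6*9) = -12*(1 - 54) = -12*(-53) = -4/3*(-477) = 636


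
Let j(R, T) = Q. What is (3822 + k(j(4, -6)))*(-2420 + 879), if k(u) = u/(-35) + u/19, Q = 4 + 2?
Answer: -3916799766/665 ≈ -5.8899e+6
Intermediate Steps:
Q = 6
j(R, T) = 6
k(u) = 16*u/665 (k(u) = u*(-1/35) + u*(1/19) = -u/35 + u/19 = 16*u/665)
(3822 + k(j(4, -6)))*(-2420 + 879) = (3822 + (16/665)*6)*(-2420 + 879) = (3822 + 96/665)*(-1541) = (2541726/665)*(-1541) = -3916799766/665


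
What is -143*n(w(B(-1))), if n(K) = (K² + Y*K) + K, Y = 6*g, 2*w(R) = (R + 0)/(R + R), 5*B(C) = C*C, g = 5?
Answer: -17875/16 ≈ -1117.2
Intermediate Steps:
B(C) = C²/5 (B(C) = (C*C)/5 = C²/5)
w(R) = ¼ (w(R) = ((R + 0)/(R + R))/2 = (R/((2*R)))/2 = (R*(1/(2*R)))/2 = (½)*(½) = ¼)
Y = 30 (Y = 6*5 = 30)
n(K) = K² + 31*K (n(K) = (K² + 30*K) + K = K² + 31*K)
-143*n(w(B(-1))) = -143*(31 + ¼)/4 = -143*125/(4*4) = -143*125/16 = -17875/16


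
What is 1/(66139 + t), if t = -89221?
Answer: -1/23082 ≈ -4.3324e-5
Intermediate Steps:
1/(66139 + t) = 1/(66139 - 89221) = 1/(-23082) = -1/23082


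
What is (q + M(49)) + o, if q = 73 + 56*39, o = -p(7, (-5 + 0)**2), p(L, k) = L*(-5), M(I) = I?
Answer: 2341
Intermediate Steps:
p(L, k) = -5*L
o = 35 (o = -(-5)*7 = -1*(-35) = 35)
q = 2257 (q = 73 + 2184 = 2257)
(q + M(49)) + o = (2257 + 49) + 35 = 2306 + 35 = 2341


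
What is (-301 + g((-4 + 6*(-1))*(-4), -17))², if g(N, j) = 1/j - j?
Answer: 23319241/289 ≈ 80689.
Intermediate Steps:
(-301 + g((-4 + 6*(-1))*(-4), -17))² = (-301 + (1/(-17) - 1*(-17)))² = (-301 + (-1/17 + 17))² = (-301 + 288/17)² = (-4829/17)² = 23319241/289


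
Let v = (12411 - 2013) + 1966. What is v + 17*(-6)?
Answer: 12262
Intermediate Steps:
v = 12364 (v = 10398 + 1966 = 12364)
v + 17*(-6) = 12364 + 17*(-6) = 12364 - 102 = 12262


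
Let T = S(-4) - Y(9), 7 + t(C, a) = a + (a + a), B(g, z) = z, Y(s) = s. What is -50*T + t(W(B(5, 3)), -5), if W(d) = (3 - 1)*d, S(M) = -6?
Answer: 728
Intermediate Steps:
W(d) = 2*d
t(C, a) = -7 + 3*a (t(C, a) = -7 + (a + (a + a)) = -7 + (a + 2*a) = -7 + 3*a)
T = -15 (T = -6 - 1*9 = -6 - 9 = -15)
-50*T + t(W(B(5, 3)), -5) = -50*(-15) + (-7 + 3*(-5)) = 750 + (-7 - 15) = 750 - 22 = 728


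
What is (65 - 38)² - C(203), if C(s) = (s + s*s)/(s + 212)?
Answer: 261123/415 ≈ 629.21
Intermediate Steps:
C(s) = (s + s²)/(212 + s)
(65 - 38)² - C(203) = (65 - 38)² - 203*(1 + 203)/(212 + 203) = 27² - 203*204/415 = 729 - 203*204/415 = 729 - 1*41412/415 = 729 - 41412/415 = 261123/415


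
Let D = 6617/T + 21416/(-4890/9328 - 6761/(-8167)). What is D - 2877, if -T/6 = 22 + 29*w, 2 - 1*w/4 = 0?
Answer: 1192426018167607/17625043236 ≈ 67655.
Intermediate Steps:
w = 8 (w = 8 - 4*0 = 8 + 0 = 8)
T = -1524 (T = -6*(22 + 29*8) = -6*(22 + 232) = -6*254 = -1524)
D = 1243133267557579/17625043236 (D = 6617/(-1524) + 21416/(-4890/9328 - 6761/(-8167)) = 6617*(-1/1524) + 21416/(-4890*1/9328 - 6761*(-1/8167)) = -6617/1524 + 21416/(-2445/4664 + 6761/8167) = -6617/1524 + 21416/(11564989/38090888) = -6617/1524 + 21416*(38090888/11564989) = -6617/1524 + 815754457408/11564989 = 1243133267557579/17625043236 ≈ 70532.)
D - 2877 = 1243133267557579/17625043236 - 2877 = 1192426018167607/17625043236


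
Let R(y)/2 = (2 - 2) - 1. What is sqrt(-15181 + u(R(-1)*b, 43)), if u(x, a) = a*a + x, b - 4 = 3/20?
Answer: I*sqrt(1334030)/10 ≈ 115.5*I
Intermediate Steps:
R(y) = -2 (R(y) = 2*((2 - 2) - 1) = 2*(0 - 1) = 2*(-1) = -2)
b = 83/20 (b = 4 + 3/20 = 83/20 ≈ 4.1500)
u(x, a) = x + a**2 (u(x, a) = a**2 + x = x + a**2)
sqrt(-15181 + u(R(-1)*b, 43)) = sqrt(-15181 + (-2*83/20 + 43**2)) = sqrt(-15181 + (-83/10 + 1849)) = sqrt(-15181 + 18407/10) = sqrt(-133403/10) = I*sqrt(1334030)/10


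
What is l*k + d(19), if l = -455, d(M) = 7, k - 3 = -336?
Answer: 151522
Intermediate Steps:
k = -333 (k = 3 - 336 = -333)
l*k + d(19) = -455*(-333) + 7 = 151515 + 7 = 151522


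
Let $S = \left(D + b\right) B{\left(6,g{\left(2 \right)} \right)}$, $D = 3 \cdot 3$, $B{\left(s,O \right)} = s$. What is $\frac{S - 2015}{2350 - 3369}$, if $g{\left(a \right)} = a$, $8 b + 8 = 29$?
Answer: $\frac{7781}{4076} \approx 1.909$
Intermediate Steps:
$b = \frac{21}{8}$ ($b = -1 + \frac{1}{8} \cdot 29 = -1 + \frac{29}{8} = \frac{21}{8} \approx 2.625$)
$D = 9$
$S = \frac{279}{4}$ ($S = \left(9 + \frac{21}{8}\right) 6 = \frac{93}{8} \cdot 6 = \frac{279}{4} \approx 69.75$)
$\frac{S - 2015}{2350 - 3369} = \frac{\frac{279}{4} - 2015}{2350 - 3369} = - \frac{7781}{4 \left(-1019\right)} = \left(- \frac{7781}{4}\right) \left(- \frac{1}{1019}\right) = \frac{7781}{4076}$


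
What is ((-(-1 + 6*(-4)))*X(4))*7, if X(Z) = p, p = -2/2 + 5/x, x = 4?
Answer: 175/4 ≈ 43.750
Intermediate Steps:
p = 1/4 (p = -2/2 + 5/4 = -2*1/2 + 5*(1/4) = -1 + 5/4 = 1/4 ≈ 0.25000)
X(Z) = 1/4
((-(-1 + 6*(-4)))*X(4))*7 = (-(-1 + 6*(-4))*(1/4))*7 = (-(-1 - 24)*(1/4))*7 = (-1*(-25)*(1/4))*7 = (25*(1/4))*7 = (25/4)*7 = 175/4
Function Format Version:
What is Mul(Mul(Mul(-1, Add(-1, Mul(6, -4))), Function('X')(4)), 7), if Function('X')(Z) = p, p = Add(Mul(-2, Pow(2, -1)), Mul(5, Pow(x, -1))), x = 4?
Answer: Rational(175, 4) ≈ 43.750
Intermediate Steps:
p = Rational(1, 4) (p = Add(Mul(-2, Pow(2, -1)), Mul(5, Pow(4, -1))) = Add(Mul(-2, Rational(1, 2)), Mul(5, Rational(1, 4))) = Add(-1, Rational(5, 4)) = Rational(1, 4) ≈ 0.25000)
Function('X')(Z) = Rational(1, 4)
Mul(Mul(Mul(-1, Add(-1, Mul(6, -4))), Function('X')(4)), 7) = Mul(Mul(Mul(-1, Add(-1, Mul(6, -4))), Rational(1, 4)), 7) = Mul(Mul(Mul(-1, Add(-1, -24)), Rational(1, 4)), 7) = Mul(Mul(Mul(-1, -25), Rational(1, 4)), 7) = Mul(Mul(25, Rational(1, 4)), 7) = Mul(Rational(25, 4), 7) = Rational(175, 4)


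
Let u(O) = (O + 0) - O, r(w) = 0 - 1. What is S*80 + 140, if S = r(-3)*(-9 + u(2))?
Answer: 860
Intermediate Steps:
r(w) = -1
u(O) = 0 (u(O) = O - O = 0)
S = 9 (S = -(-9 + 0) = -1*(-9) = 9)
S*80 + 140 = 9*80 + 140 = 720 + 140 = 860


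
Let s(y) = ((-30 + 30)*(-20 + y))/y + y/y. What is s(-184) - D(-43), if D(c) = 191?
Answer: -190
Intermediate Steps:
s(y) = 1 (s(y) = (0*(-20 + y))/y + 1 = 0/y + 1 = 0 + 1 = 1)
s(-184) - D(-43) = 1 - 1*191 = 1 - 191 = -190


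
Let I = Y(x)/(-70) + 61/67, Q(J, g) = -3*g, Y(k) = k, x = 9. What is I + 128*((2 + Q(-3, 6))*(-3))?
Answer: 28819027/4690 ≈ 6144.8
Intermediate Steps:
I = 3667/4690 (I = 9/(-70) + 61/67 = 9*(-1/70) + 61*(1/67) = -9/70 + 61/67 = 3667/4690 ≈ 0.78188)
I + 128*((2 + Q(-3, 6))*(-3)) = 3667/4690 + 128*((2 - 3*6)*(-3)) = 3667/4690 + 128*((2 - 18)*(-3)) = 3667/4690 + 128*(-16*(-3)) = 3667/4690 + 128*48 = 3667/4690 + 6144 = 28819027/4690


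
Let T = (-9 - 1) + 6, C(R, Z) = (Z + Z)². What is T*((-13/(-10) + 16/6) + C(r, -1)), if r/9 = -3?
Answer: -478/15 ≈ -31.867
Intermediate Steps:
r = -27 (r = 9*(-3) = -27)
C(R, Z) = 4*Z² (C(R, Z) = (2*Z)² = 4*Z²)
T = -4 (T = -10 + 6 = -4)
T*((-13/(-10) + 16/6) + C(r, -1)) = -4*((-13/(-10) + 16/6) + 4*(-1)²) = -4*((-13*(-⅒) + 16*(⅙)) + 4*1) = -4*((13/10 + 8/3) + 4) = -4*(119/30 + 4) = -4*239/30 = -478/15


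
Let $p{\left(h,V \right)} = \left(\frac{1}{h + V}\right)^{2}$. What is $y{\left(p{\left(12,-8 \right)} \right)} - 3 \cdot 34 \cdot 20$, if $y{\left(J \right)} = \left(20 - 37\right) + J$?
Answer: $- \frac{32911}{16} \approx -2056.9$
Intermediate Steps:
$p{\left(h,V \right)} = \frac{1}{\left(V + h\right)^{2}}$ ($p{\left(h,V \right)} = \left(\frac{1}{V + h}\right)^{2} = \frac{1}{\left(V + h\right)^{2}}$)
$y{\left(J \right)} = -17 + J$
$y{\left(p{\left(12,-8 \right)} \right)} - 3 \cdot 34 \cdot 20 = \left(-17 + \frac{1}{\left(-8 + 12\right)^{2}}\right) - 3 \cdot 34 \cdot 20 = \left(-17 + \frac{1}{16}\right) - 102 \cdot 20 = \left(-17 + \frac{1}{16}\right) - 2040 = - \frac{271}{16} - 2040 = - \frac{32911}{16}$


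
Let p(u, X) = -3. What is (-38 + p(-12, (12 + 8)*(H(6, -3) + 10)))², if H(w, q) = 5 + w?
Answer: 1681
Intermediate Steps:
(-38 + p(-12, (12 + 8)*(H(6, -3) + 10)))² = (-38 - 3)² = (-41)² = 1681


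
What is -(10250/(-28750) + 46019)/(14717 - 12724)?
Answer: -5292144/229195 ≈ -23.090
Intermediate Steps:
-(10250/(-28750) + 46019)/(14717 - 12724) = -(10250*(-1/28750) + 46019)/1993 = -(-41/115 + 46019)/1993 = -5292144/(115*1993) = -1*5292144/229195 = -5292144/229195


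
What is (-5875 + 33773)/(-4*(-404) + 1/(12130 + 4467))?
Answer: 463023106/26820753 ≈ 17.264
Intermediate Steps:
(-5875 + 33773)/(-4*(-404) + 1/(12130 + 4467)) = 27898/(1616 + 1/16597) = 27898/(26820753/16597) = 27898*(16597/26820753) = 463023106/26820753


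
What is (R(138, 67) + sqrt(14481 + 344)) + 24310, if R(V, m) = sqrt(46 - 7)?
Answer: 24310 + sqrt(39) + 5*sqrt(593) ≈ 24438.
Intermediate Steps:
R(V, m) = sqrt(39)
(R(138, 67) + sqrt(14481 + 344)) + 24310 = (sqrt(39) + sqrt(14481 + 344)) + 24310 = (sqrt(39) + sqrt(14825)) + 24310 = (sqrt(39) + 5*sqrt(593)) + 24310 = 24310 + sqrt(39) + 5*sqrt(593)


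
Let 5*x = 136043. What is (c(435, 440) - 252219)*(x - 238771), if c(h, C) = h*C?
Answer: 64335068028/5 ≈ 1.2867e+10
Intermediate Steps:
c(h, C) = C*h
x = 136043/5 (x = (⅕)*136043 = 136043/5 ≈ 27209.)
(c(435, 440) - 252219)*(x - 238771) = (440*435 - 252219)*(136043/5 - 238771) = (191400 - 252219)*(-1057812/5) = -60819*(-1057812/5) = 64335068028/5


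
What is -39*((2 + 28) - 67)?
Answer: 1443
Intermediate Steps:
-39*((2 + 28) - 67) = -39*(30 - 67) = -39*(-37) = 1443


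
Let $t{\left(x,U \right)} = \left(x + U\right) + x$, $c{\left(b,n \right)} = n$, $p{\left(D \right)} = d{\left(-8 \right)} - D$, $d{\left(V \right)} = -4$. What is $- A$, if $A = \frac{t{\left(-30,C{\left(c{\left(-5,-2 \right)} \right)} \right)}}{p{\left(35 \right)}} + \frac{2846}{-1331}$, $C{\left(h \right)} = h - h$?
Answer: $\frac{10378}{17303} \approx 0.59978$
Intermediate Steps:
$p{\left(D \right)} = -4 - D$
$C{\left(h \right)} = 0$
$t{\left(x,U \right)} = U + 2 x$ ($t{\left(x,U \right)} = \left(U + x\right) + x = U + 2 x$)
$A = - \frac{10378}{17303}$ ($A = \frac{0 + 2 \left(-30\right)}{-4 - 35} + \frac{2846}{-1331} = \frac{0 - 60}{-4 - 35} + 2846 \left(- \frac{1}{1331}\right) = - \frac{60}{-39} - \frac{2846}{1331} = \left(-60\right) \left(- \frac{1}{39}\right) - \frac{2846}{1331} = \frac{20}{13} - \frac{2846}{1331} = - \frac{10378}{17303} \approx -0.59978$)
$- A = \left(-1\right) \left(- \frac{10378}{17303}\right) = \frac{10378}{17303}$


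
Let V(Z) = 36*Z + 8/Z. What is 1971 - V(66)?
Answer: -13369/33 ≈ -405.12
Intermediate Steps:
V(Z) = 8/Z + 36*Z
1971 - V(66) = 1971 - (8/66 + 36*66) = 1971 - (8*(1/66) + 2376) = 1971 - (4/33 + 2376) = 1971 - 1*78412/33 = 1971 - 78412/33 = -13369/33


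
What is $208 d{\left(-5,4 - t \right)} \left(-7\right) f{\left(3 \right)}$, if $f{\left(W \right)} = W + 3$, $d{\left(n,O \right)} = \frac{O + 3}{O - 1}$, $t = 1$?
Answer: $-26208$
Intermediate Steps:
$d{\left(n,O \right)} = \frac{3 + O}{-1 + O}$
$f{\left(W \right)} = 3 + W$
$208 d{\left(-5,4 - t \right)} \left(-7\right) f{\left(3 \right)} = 208 \frac{3 + \left(4 - 1\right)}{-1 + \left(4 - 1\right)} \left(-7\right) \left(3 + 3\right) = 208 \frac{3 + \left(4 - 1\right)}{-1 + \left(4 - 1\right)} \left(-7\right) 6 = 208 \frac{3 + 3}{-1 + 3} \left(-7\right) 6 = 208 \cdot \frac{1}{2} \cdot 6 \left(-7\right) 6 = 208 \cdot 3 \left(-7\right) 6 = 208 \left(\left(-21\right) 6\right) = 208 \left(-126\right) = -26208$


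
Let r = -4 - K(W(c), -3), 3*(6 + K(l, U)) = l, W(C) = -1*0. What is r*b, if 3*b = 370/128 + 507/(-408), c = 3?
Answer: 1793/1632 ≈ 1.0987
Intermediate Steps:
W(C) = 0
K(l, U) = -6 + l/3
b = 1793/3264 (b = (370/128 + 507/(-408))/3 = (370*(1/128) + 507*(-1/408))/3 = (185/64 - 169/136)/3 = (⅓)*(1793/1088) = 1793/3264 ≈ 0.54933)
r = 2 (r = -4 - (-6 + (⅓)*0) = -4 - (-6 + 0) = -4 - 1*(-6) = -4 + 6 = 2)
r*b = 2*(1793/3264) = 1793/1632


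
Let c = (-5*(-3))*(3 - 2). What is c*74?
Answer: 1110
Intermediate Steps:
c = 15 (c = 15*1 = 15)
c*74 = 15*74 = 1110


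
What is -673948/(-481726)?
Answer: 336974/240863 ≈ 1.3990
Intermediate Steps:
-673948/(-481726) = -673948*(-1)/481726 = -1*(-336974/240863) = 336974/240863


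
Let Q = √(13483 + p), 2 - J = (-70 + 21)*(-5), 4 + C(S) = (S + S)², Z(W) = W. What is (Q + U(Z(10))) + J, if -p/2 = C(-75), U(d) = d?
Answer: -233 + 9*I*√389 ≈ -233.0 + 177.51*I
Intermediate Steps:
C(S) = -4 + 4*S² (C(S) = -4 + (S + S)² = -4 + (2*S)² = -4 + 4*S²)
J = -243 (J = 2 - (-70 + 21)*(-5) = 2 - (-49)*(-5) = 2 - 1*245 = 2 - 245 = -243)
p = -44992 (p = -2*(-4 + 4*(-75)²) = -2*(-4 + 4*5625) = -2*(-4 + 22500) = -2*22496 = -44992)
Q = 9*I*√389 (Q = √(13483 - 44992) = √(-31509) = 9*I*√389 ≈ 177.51*I)
(Q + U(Z(10))) + J = (9*I*√389 + 10) - 243 = (10 + 9*I*√389) - 243 = -233 + 9*I*√389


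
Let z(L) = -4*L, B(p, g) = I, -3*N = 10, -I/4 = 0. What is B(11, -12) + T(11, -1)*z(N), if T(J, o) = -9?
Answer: -120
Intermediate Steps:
I = 0 (I = -4*0 = 0)
N = -10/3 (N = -1/3*10 = -10/3 ≈ -3.3333)
B(p, g) = 0
B(11, -12) + T(11, -1)*z(N) = 0 - (-36)*(-10)/3 = 0 - 9*40/3 = 0 - 120 = -120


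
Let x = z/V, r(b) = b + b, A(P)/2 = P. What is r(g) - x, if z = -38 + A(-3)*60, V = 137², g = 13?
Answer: 488392/18769 ≈ 26.021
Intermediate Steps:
A(P) = 2*P
V = 18769
r(b) = 2*b
z = -398 (z = -38 + (2*(-3))*60 = -38 - 6*60 = -38 - 360 = -398)
x = -398/18769 ≈ -0.021205
r(g) - x = 2*13 - 1*(-398/18769) = 26 + 398/18769 = 488392/18769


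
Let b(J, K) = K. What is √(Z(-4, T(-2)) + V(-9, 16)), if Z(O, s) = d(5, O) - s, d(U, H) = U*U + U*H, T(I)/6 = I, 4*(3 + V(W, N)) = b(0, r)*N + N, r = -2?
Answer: √10 ≈ 3.1623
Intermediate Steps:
V(W, N) = -3 - N/4 (V(W, N) = -3 + (-2*N + N)/4 = -3 + (-N)/4 = -3 - N/4)
T(I) = 6*I
d(U, H) = U² + H*U
Z(O, s) = 25 - s + 5*O (Z(O, s) = 5*(O + 5) - s = 5*(5 + O) - s = (25 + 5*O) - s = 25 - s + 5*O)
√(Z(-4, T(-2)) + V(-9, 16)) = √((25 - 6*(-2) + 5*(-4)) + (-3 - ¼*16)) = √((25 - 1*(-12) - 20) + (-3 - 4)) = √((25 + 12 - 20) - 7) = √(17 - 7) = √10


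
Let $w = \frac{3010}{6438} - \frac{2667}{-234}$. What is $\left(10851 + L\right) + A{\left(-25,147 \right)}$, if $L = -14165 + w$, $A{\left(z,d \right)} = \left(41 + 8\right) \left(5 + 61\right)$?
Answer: $- \frac{1900831}{27898} \approx -68.135$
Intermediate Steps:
$w = \frac{331009}{27898}$ ($w = 3010 \cdot \frac{1}{6438} - - \frac{889}{78} = \frac{1505}{3219} + \frac{889}{78} = \frac{331009}{27898} \approx 11.865$)
$A{\left(z,d \right)} = 3234$ ($A{\left(z,d \right)} = 49 \cdot 66 = 3234$)
$L = - \frac{394844161}{27898}$ ($L = -14165 + \frac{331009}{27898} = - \frac{394844161}{27898} \approx -14153.0$)
$\left(10851 + L\right) + A{\left(-25,147 \right)} = \left(10851 - \frac{394844161}{27898}\right) + 3234 = - \frac{92122963}{27898} + 3234 = - \frac{1900831}{27898}$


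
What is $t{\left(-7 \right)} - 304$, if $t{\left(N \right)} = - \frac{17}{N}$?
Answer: $- \frac{2111}{7} \approx -301.57$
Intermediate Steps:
$t{\left(-7 \right)} - 304 = - \frac{17}{-7} - 304 = \left(-17\right) \left(- \frac{1}{7}\right) - 304 = \frac{17}{7} - 304 = - \frac{2111}{7}$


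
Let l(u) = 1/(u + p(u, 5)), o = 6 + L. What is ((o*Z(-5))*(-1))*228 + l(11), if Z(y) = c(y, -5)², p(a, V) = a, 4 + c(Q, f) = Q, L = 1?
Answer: -2844071/22 ≈ -1.2928e+5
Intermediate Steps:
c(Q, f) = -4 + Q
o = 7 (o = 6 + 1 = 7)
Z(y) = (-4 + y)²
l(u) = 1/(2*u) (l(u) = 1/(u + u) = 1/(2*u))
((o*Z(-5))*(-1))*228 + l(11) = ((7*(-4 - 5)²)*(-1))*228 + (½)/11 = ((7*(-9)²)*(-1))*228 + (½)*(1/11) = ((7*81)*(-1))*228 + 1/22 = (567*(-1))*228 + 1/22 = -567*228 + 1/22 = -129276 + 1/22 = -2844071/22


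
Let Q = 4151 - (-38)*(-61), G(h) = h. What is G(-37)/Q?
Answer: -37/1833 ≈ -0.020186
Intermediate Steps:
Q = 1833 (Q = 4151 - 1*2318 = 4151 - 2318 = 1833)
G(-37)/Q = -37/1833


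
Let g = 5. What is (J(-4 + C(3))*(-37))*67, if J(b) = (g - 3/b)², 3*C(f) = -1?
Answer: -13575004/169 ≈ -80326.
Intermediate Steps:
C(f) = -⅓ (C(f) = (⅓)*(-1) = -⅓)
J(b) = (5 - 3/b)²
(J(-4 + C(3))*(-37))*67 = (((-3 + 5*(-4 - ⅓))²/(-4 - ⅓)²)*(-37))*67 = (((-3 + 5*(-13/3))²/(-13/3)²)*(-37))*67 = ((9*(-3 - 65/3)²/169)*(-37))*67 = ((9*(-74/3)²/169)*(-37))*67 = (((9/169)*(5476/9))*(-37))*67 = ((5476/169)*(-37))*67 = -202612/169*67 = -13575004/169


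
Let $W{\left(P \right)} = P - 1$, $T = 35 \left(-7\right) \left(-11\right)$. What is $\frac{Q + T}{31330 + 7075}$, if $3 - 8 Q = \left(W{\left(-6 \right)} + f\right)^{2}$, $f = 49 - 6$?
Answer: $\frac{20267}{307240} \approx 0.065965$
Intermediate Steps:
$T = 2695$ ($T = \left(-245\right) \left(-11\right) = 2695$)
$W{\left(P \right)} = -1 + P$
$f = 43$ ($f = 49 - 6 = 43$)
$Q = - \frac{1293}{8}$ ($Q = \frac{3}{8} - \frac{\left(\left(-1 - 6\right) + 43\right)^{2}}{8} = \frac{3}{8} - \frac{\left(-7 + 43\right)^{2}}{8} = \frac{3}{8} - \frac{36^{2}}{8} = \frac{3}{8} - 162 = - \frac{1293}{8} \approx -161.63$)
$\frac{Q + T}{31330 + 7075} = \frac{- \frac{1293}{8} + 2695}{31330 + 7075} = \frac{20267}{8 \cdot 38405} = \frac{20267}{8} \cdot \frac{1}{38405} = \frac{20267}{307240}$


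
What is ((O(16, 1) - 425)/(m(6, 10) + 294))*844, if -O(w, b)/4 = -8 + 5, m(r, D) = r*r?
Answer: -174286/165 ≈ -1056.3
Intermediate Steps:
m(r, D) = r²
O(w, b) = 12 (O(w, b) = -4*(-8 + 5) = -4*(-3) = 12)
((O(16, 1) - 425)/(m(6, 10) + 294))*844 = ((12 - 425)/(6² + 294))*844 = -413/(36 + 294)*844 = -413/330*844 = -174286/165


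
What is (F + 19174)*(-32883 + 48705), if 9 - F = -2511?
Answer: 343242468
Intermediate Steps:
F = 2520 (F = 9 - 1*(-2511) = 9 + 2511 = 2520)
(F + 19174)*(-32883 + 48705) = (2520 + 19174)*(-32883 + 48705) = 21694*15822 = 343242468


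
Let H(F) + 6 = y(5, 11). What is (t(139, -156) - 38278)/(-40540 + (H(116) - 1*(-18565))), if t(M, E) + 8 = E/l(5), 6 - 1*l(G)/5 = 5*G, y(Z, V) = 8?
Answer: 3637014/2087435 ≈ 1.7423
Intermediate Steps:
H(F) = 2 (H(F) = -6 + 8 = 2)
l(G) = 30 - 25*G
t(M, E) = -8 - E/95 (t(M, E) = -8 + E/(30 - 25*5) = -8 + E/(30 - 125) = -8 + E/(-95) = -8 + E*(-1/95) = -8 - E/95)
(t(139, -156) - 38278)/(-40540 + (H(116) - 1*(-18565))) = ((-8 - 1/95*(-156)) - 38278)/(-40540 + (2 - 1*(-18565))) = ((-8 + 156/95) - 38278)/(-40540 + (2 + 18565)) = (-604/95 - 38278)/(-40540 + 18567) = -3637014/95/(-21973) = -3637014/95*(-1/21973) = 3637014/2087435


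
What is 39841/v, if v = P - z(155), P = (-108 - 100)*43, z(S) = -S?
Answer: -39841/8789 ≈ -4.5331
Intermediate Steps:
P = -8944 (P = -208*43 = -8944)
v = -8789 (v = -8944 - (-1)*155 = -8944 - 1*(-155) = -8944 + 155 = -8789)
39841/v = 39841/(-8789) = 39841*(-1/8789) = -39841/8789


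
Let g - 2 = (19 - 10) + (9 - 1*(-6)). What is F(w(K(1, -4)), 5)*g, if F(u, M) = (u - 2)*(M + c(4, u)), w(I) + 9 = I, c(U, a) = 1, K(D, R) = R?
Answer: -2340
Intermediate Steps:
w(I) = -9 + I
F(u, M) = (1 + M)*(-2 + u) (F(u, M) = (u - 2)*(M + 1) = (-2 + u)*(1 + M) = (1 + M)*(-2 + u))
g = 26 (g = 2 + ((19 - 10) + (9 - 1*(-6))) = 2 + (9 + (9 + 6)) = 2 + (9 + 15) = 2 + 24 = 26)
F(w(K(1, -4)), 5)*g = (-2 + (-9 - 4) - 2*5 + 5*(-9 - 4))*26 = (-2 - 13 - 10 + 5*(-13))*26 = (-2 - 13 - 10 - 65)*26 = -90*26 = -2340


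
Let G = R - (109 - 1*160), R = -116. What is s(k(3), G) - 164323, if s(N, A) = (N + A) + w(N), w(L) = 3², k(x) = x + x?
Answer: -164373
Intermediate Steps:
k(x) = 2*x
w(L) = 9
G = -65 (G = -116 - (109 - 1*160) = -116 - (109 - 160) = -116 - 1*(-51) = -116 + 51 = -65)
s(N, A) = 9 + A + N (s(N, A) = (N + A) + 9 = (A + N) + 9 = 9 + A + N)
s(k(3), G) - 164323 = (9 - 65 + 2*3) - 164323 = (9 - 65 + 6) - 164323 = -50 - 164323 = -164373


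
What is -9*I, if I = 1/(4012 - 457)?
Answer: -1/395 ≈ -0.0025316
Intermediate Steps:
I = 1/3555 ≈ 0.00028129
-9*I = -9*1/3555 = -1/395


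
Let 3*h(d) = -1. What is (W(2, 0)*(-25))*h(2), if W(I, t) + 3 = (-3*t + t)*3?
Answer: -25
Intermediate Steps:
h(d) = -1/3 (h(d) = (1/3)*(-1) = -1/3)
W(I, t) = -3 - 6*t (W(I, t) = -3 + (-3*t + t)*3 = -3 - 2*t*3 = -3 - 6*t)
(W(2, 0)*(-25))*h(2) = ((-3 - 6*0)*(-25))*(-1/3) = ((-3 + 0)*(-25))*(-1/3) = -3*(-25)*(-1/3) = 75*(-1/3) = -25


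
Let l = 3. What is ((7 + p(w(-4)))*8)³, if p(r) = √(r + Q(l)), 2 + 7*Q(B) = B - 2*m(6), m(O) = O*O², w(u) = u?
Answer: -529408 + 875520*I*√357/49 ≈ -5.2941e+5 + 3.376e+5*I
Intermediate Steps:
m(O) = O³
Q(B) = -62 + B/7 (Q(B) = -2/7 + (B - 2*6³)/7 = -2/7 + (B - 2*216)/7 = -2/7 + (B - 432)/7 = -2/7 + (-432 + B)/7 = -2/7 + (-432/7 + B/7) = -62 + B/7)
p(r) = √(-431/7 + r) (p(r) = √(r + (-62 + (⅐)*3)) = √(r + (-62 + 3/7)) = √(r - 431/7) = √(-431/7 + r))
((7 + p(w(-4)))*8)³ = ((7 + √(-3017 + 49*(-4))/7)*8)³ = ((7 + √(-3017 - 196)/7)*8)³ = ((7 + √(-3213)/7)*8)³ = ((7 + (3*I*√357)/7)*8)³ = ((7 + 3*I*√357/7)*8)³ = (56 + 24*I*√357/7)³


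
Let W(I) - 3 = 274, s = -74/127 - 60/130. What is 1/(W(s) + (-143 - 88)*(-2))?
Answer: 1/739 ≈ 0.0013532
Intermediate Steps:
s = -1724/1651 (s = -74*1/127 - 60*1/130 = -74/127 - 6/13 = -1724/1651 ≈ -1.0442)
W(I) = 277 (W(I) = 3 + 274 = 277)
1/(W(s) + (-143 - 88)*(-2)) = 1/(277 + (-143 - 88)*(-2)) = 1/(277 - 231*(-2)) = 1/(277 + 462) = 1/739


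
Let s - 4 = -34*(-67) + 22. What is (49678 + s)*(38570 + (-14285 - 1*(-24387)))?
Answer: 2530067904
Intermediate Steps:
s = 2304 (s = 4 + (-34*(-67) + 22) = 4 + (2278 + 22) = 4 + 2300 = 2304)
(49678 + s)*(38570 + (-14285 - 1*(-24387))) = (49678 + 2304)*(38570 + (-14285 - 1*(-24387))) = 51982*(38570 + (-14285 + 24387)) = 51982*(38570 + 10102) = 51982*48672 = 2530067904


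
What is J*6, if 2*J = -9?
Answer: -27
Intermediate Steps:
J = -9/2 (J = (1/2)*(-9) = -9/2 ≈ -4.5000)
J*6 = -9/2*6 = -27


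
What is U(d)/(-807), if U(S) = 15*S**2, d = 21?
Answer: -2205/269 ≈ -8.1970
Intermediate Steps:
U(d)/(-807) = (15*21**2)/(-807) = (15*441)*(-1/807) = 6615*(-1/807) = -2205/269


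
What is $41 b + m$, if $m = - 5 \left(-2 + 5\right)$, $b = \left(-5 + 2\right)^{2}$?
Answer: $354$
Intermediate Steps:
$b = 9$ ($b = \left(-3\right)^{2} = 9$)
$m = -15$ ($m = \left(-5\right) 3 = -15$)
$41 b + m = 41 \cdot 9 - 15 = 369 - 15 = 354$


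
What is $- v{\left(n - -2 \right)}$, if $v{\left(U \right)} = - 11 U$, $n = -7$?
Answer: $-55$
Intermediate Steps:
$- v{\left(n - -2 \right)} = - \left(-11\right) \left(-7 - -2\right) = - \left(-11\right) \left(-7 + 2\right) = - \left(-11\right) \left(-5\right) = \left(-1\right) 55 = -55$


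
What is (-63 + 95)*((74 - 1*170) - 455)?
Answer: -17632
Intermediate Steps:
(-63 + 95)*((74 - 1*170) - 455) = 32*((74 - 170) - 455) = 32*(-96 - 455) = 32*(-551) = -17632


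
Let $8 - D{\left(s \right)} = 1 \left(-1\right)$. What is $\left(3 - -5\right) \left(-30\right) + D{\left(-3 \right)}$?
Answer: $-231$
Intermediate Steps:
$D{\left(s \right)} = 9$ ($D{\left(s \right)} = 8 - 1 \left(-1\right) = 8 - -1 = 8 + 1 = 9$)
$\left(3 - -5\right) \left(-30\right) + D{\left(-3 \right)} = \left(3 - -5\right) \left(-30\right) + 9 = \left(3 + 5\right) \left(-30\right) + 9 = 8 \left(-30\right) + 9 = -240 + 9 = -231$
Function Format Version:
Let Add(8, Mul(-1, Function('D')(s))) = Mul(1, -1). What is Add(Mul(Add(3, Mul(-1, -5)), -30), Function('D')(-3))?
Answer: -231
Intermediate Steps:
Function('D')(s) = 9 (Function('D')(s) = Add(8, Mul(-1, Mul(1, -1))) = Add(8, Mul(-1, -1)) = Add(8, 1) = 9)
Add(Mul(Add(3, Mul(-1, -5)), -30), Function('D')(-3)) = Add(Mul(Add(3, Mul(-1, -5)), -30), 9) = Add(Mul(Add(3, 5), -30), 9) = Add(Mul(8, -30), 9) = Add(-240, 9) = -231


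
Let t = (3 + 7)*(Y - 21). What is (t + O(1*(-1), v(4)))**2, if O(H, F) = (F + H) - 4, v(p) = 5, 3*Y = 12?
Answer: 28900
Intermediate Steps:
Y = 4 (Y = (1/3)*12 = 4)
O(H, F) = -4 + F + H
t = -170 (t = (3 + 7)*(4 - 21) = 10*(-17) = -170)
(t + O(1*(-1), v(4)))**2 = (-170 + (-4 + 5 + 1*(-1)))**2 = (-170 + (-4 + 5 - 1))**2 = (-170 + 0)**2 = (-170)**2 = 28900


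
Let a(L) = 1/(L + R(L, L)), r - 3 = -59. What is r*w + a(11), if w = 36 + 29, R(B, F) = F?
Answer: -80079/22 ≈ -3640.0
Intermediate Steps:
r = -56 (r = 3 - 59 = -56)
a(L) = 1/(2*L) (a(L) = 1/(L + L) = 1/(2*L))
w = 65
r*w + a(11) = -56*65 + (½)/11 = -3640 + (½)*(1/11) = -3640 + 1/22 = -80079/22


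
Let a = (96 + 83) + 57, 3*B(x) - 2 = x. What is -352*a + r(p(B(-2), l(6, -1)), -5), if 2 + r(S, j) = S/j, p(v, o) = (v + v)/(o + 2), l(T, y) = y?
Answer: -83074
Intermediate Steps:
B(x) = 2/3 + x/3
p(v, o) = 2*v/(2 + o) (p(v, o) = (2*v)/(2 + o) = 2*v/(2 + o))
r(S, j) = -2 + S/j
a = 236 (a = 179 + 57 = 236)
-352*a + r(p(B(-2), l(6, -1)), -5) = -352*236 + (-2 + (2*(2/3 + (1/3)*(-2))/(2 - 1))/(-5)) = -83072 + (-2 + (2*(2/3 - 2/3)/1)*(-1/5)) = -83072 + (-2 + (2*0*1)*(-1/5)) = -83072 + (-2 + 0*(-1/5)) = -83072 + (-2 + 0) = -83072 - 2 = -83074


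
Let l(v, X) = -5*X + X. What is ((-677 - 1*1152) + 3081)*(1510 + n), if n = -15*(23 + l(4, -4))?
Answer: 1158100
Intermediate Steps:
l(v, X) = -4*X
n = -585 (n = -15*(23 - 4*(-4)) = -15*(23 + 16) = -15*39 = -585)
((-677 - 1*1152) + 3081)*(1510 + n) = ((-677 - 1*1152) + 3081)*(1510 - 585) = ((-677 - 1152) + 3081)*925 = (-1829 + 3081)*925 = 1252*925 = 1158100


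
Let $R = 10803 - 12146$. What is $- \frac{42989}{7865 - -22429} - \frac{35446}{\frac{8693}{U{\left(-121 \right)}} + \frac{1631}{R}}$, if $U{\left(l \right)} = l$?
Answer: $\frac{28997589415987}{59941980450} \approx 483.76$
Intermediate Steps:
$R = -1343$ ($R = 10803 - 12146 = -1343$)
$- \frac{42989}{7865 - -22429} - \frac{35446}{\frac{8693}{U{\left(-121 \right)}} + \frac{1631}{R}} = - \frac{42989}{7865 - -22429} - \frac{35446}{\frac{8693}{-121} + \frac{1631}{-1343}} = - \frac{42989}{7865 + 22429} - \frac{35446}{8693 \left(- \frac{1}{121}\right) + 1631 \left(- \frac{1}{1343}\right)} = - \frac{42989}{30294} - \frac{35446}{- \frac{8693}{121} - \frac{1631}{1343}} = \left(-42989\right) \frac{1}{30294} - \frac{35446}{- \frac{11872050}{162503}} = - \frac{42989}{30294} - - \frac{2880040669}{5936025} = - \frac{42989}{30294} + \frac{2880040669}{5936025} = \frac{28997589415987}{59941980450}$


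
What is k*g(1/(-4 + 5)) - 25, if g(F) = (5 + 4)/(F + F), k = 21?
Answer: 139/2 ≈ 69.500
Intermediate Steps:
g(F) = 9/(2*F) (g(F) = 9/((2*F)) = 9*(1/(2*F)) = 9/(2*F))
k*g(1/(-4 + 5)) - 25 = 21*(9/(2*(1/(-4 + 5)))) - 25 = 21*(9/(2*(1/1))) - 25 = 21*((9/2)/1) - 25 = 21*((9/2)*1) - 25 = 21*(9/2) - 25 = 189/2 - 25 = 139/2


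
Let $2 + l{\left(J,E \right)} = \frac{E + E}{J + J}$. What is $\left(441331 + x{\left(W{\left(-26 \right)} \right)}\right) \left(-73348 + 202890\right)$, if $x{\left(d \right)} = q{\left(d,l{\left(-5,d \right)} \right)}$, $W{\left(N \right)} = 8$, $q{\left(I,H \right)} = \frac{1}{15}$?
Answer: $\frac{857563635572}{15} \approx 5.7171 \cdot 10^{10}$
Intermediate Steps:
$l{\left(J,E \right)} = -2 + \frac{E}{J}$ ($l{\left(J,E \right)} = -2 + \frac{E + E}{J + J} = -2 + \frac{2 E}{2 J} = -2 + 2 E \frac{1}{2 J} = -2 + \frac{E}{J}$)
$q{\left(I,H \right)} = \frac{1}{15}$
$x{\left(d \right)} = \frac{1}{15}$
$\left(441331 + x{\left(W{\left(-26 \right)} \right)}\right) \left(-73348 + 202890\right) = \left(441331 + \frac{1}{15}\right) \left(-73348 + 202890\right) = \frac{6619966}{15} \cdot 129542 = \frac{857563635572}{15}$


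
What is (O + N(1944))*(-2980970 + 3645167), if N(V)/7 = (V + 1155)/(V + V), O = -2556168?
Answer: -733447617649303/432 ≈ -1.6978e+12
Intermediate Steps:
N(V) = 7*(1155 + V)/(2*V) (N(V) = 7*((V + 1155)/(V + V)) = 7*((1155 + V)/((2*V))) = 7*((1155 + V)*(1/(2*V))) = 7*((1155 + V)/(2*V)) = 7*(1155 + V)/(2*V))
(O + N(1944))*(-2980970 + 3645167) = (-2556168 + (7/2)*(1155 + 1944)/1944)*(-2980970 + 3645167) = (-2556168 + (7/2)*(1/1944)*3099)*664197 = (-2556168 + 7231/1296)*664197 = -3312786497/1296*664197 = -733447617649303/432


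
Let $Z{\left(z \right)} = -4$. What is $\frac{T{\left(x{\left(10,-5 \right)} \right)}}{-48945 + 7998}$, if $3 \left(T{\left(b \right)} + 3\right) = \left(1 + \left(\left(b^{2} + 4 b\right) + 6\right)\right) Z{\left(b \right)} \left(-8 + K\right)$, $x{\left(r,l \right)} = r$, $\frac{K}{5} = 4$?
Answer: $\frac{785}{13649} \approx 0.057513$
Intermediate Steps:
$K = 20$ ($K = 5 \cdot 4 = 20$)
$T{\left(b \right)} = -115 - 64 b - 16 b^{2}$ ($T{\left(b \right)} = -3 + \frac{\left(1 + \left(\left(b^{2} + 4 b\right) + 6\right)\right) \left(-4\right) \left(-8 + 20\right)}{3} = -3 + \frac{\left(1 + \left(6 + b^{2} + 4 b\right)\right) \left(-4\right) 12}{3} = -3 + \frac{\left(7 + b^{2} + 4 b\right) \left(-4\right) 12}{3} = -3 + \frac{\left(-28 - 16 b - 4 b^{2}\right) 12}{3} = -3 + \frac{-336 - 192 b - 48 b^{2}}{3} = -3 - \left(112 + 16 b^{2} + 64 b\right) = -115 - 64 b - 16 b^{2}$)
$\frac{T{\left(x{\left(10,-5 \right)} \right)}}{-48945 + 7998} = \frac{-115 - 640 - 16 \cdot 10^{2}}{-48945 + 7998} = \frac{-115 - 640 - 1600}{-40947} = \left(-115 - 640 - 1600\right) \left(- \frac{1}{40947}\right) = \left(-2355\right) \left(- \frac{1}{40947}\right) = \frac{785}{13649}$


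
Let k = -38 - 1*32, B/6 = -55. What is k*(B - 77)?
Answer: 28490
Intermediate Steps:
B = -330 (B = 6*(-55) = -330)
k = -70 (k = -38 - 32 = -70)
k*(B - 77) = -70*(-330 - 77) = -70*(-407) = 28490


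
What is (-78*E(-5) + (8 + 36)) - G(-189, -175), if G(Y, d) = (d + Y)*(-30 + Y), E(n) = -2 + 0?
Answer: -79516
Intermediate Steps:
E(n) = -2
G(Y, d) = (-30 + Y)*(Y + d) (G(Y, d) = (Y + d)*(-30 + Y) = (-30 + Y)*(Y + d))
(-78*E(-5) + (8 + 36)) - G(-189, -175) = (-78*(-2) + (8 + 36)) - ((-189)**2 - 30*(-189) - 30*(-175) - 189*(-175)) = (156 + 44) - (35721 + 5670 + 5250 + 33075) = 200 - 1*79716 = 200 - 79716 = -79516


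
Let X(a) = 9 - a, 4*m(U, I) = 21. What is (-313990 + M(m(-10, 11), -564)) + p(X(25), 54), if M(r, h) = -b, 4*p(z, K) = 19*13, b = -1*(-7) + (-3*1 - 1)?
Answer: -1255725/4 ≈ -3.1393e+5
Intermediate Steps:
m(U, I) = 21/4 (m(U, I) = (1/4)*21 = 21/4)
b = 3 (b = 7 + (-3 - 1) = 7 - 4 = 3)
p(z, K) = 247/4 (p(z, K) = (19*13)/4 = (1/4)*247 = 247/4)
M(r, h) = -3 (M(r, h) = -1*3 = -3)
(-313990 + M(m(-10, 11), -564)) + p(X(25), 54) = (-313990 - 3) + 247/4 = -313993 + 247/4 = -1255725/4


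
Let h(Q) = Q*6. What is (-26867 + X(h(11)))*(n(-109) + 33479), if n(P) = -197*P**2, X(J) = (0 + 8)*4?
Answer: 61910438130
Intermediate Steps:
h(Q) = 6*Q
X(J) = 32 (X(J) = 8*4 = 32)
(-26867 + X(h(11)))*(n(-109) + 33479) = (-26867 + 32)*(-197*(-109)**2 + 33479) = -26835*(-197*11881 + 33479) = -26835*(-2340557 + 33479) = -26835*(-2307078) = 61910438130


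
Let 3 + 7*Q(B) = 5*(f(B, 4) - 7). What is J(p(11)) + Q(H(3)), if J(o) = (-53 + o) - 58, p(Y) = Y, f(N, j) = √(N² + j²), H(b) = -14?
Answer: -738/7 + 10*√53/7 ≈ -95.028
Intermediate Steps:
J(o) = -111 + o
Q(B) = -38/7 + 5*√(16 + B²)/7 (Q(B) = -3/7 + (5*(√(B² + 4²) - 7))/7 = -3/7 + (5*(√(B² + 16) - 7))/7 = -3/7 + (5*(√(16 + B²) - 7))/7 = -3/7 + (5*(-7 + √(16 + B²)))/7 = -3/7 + (-35 + 5*√(16 + B²))/7 = -3/7 + (-5 + 5*√(16 + B²)/7) = -38/7 + 5*√(16 + B²)/7)
J(p(11)) + Q(H(3)) = (-111 + 11) + (-38/7 + 5*√(16 + (-14)²)/7) = -100 + (-38/7 + 5*√(16 + 196)/7) = -100 + (-38/7 + 5*√212/7) = -100 + (-38/7 + 5*(2*√53)/7) = -100 + (-38/7 + 10*√53/7) = -738/7 + 10*√53/7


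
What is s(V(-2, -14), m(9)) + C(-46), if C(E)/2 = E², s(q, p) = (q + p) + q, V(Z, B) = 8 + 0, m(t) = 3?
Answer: 4251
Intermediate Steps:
V(Z, B) = 8
s(q, p) = p + 2*q (s(q, p) = (p + q) + q = p + 2*q)
C(E) = 2*E²
s(V(-2, -14), m(9)) + C(-46) = (3 + 2*8) + 2*(-46)² = (3 + 16) + 2*2116 = 19 + 4232 = 4251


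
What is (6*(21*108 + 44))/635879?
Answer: 13872/635879 ≈ 0.021815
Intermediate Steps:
(6*(21*108 + 44))/635879 = (6*(2268 + 44))*(1/635879) = (6*2312)*(1/635879) = 13872*(1/635879) = 13872/635879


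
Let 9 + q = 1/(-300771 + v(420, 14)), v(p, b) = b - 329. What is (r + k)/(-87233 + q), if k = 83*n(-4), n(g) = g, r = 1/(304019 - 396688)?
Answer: 9263244694374/2434168576475897 ≈ 0.0038055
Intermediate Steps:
v(p, b) = -329 + b
r = -1/92669 (r = 1/(-92669) = -1/92669 ≈ -1.0791e-5)
q = -2709775/301086 (q = -9 + 1/(-300771 + (-329 + 14)) = -9 + 1/(-300771 - 315) = -9 + 1/(-301086) = -9 - 1/301086 = -2709775/301086 ≈ -9.0000)
k = -332 (k = 83*(-4) = -332)
(r + k)/(-87233 + q) = (-1/92669 - 332)/(-87233 - 2709775/301086) = -30766109/(92669*(-26267344813/301086)) = -30766109/92669*(-301086/26267344813) = 9263244694374/2434168576475897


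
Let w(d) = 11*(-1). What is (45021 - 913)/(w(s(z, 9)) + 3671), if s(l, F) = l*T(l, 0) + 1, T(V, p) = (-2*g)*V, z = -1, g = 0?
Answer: 11027/915 ≈ 12.051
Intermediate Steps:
T(V, p) = 0 (T(V, p) = (-2*0)*V = 0*V = 0)
s(l, F) = 1 (s(l, F) = l*0 + 1 = 0 + 1 = 1)
w(d) = -11
(45021 - 913)/(w(s(z, 9)) + 3671) = (45021 - 913)/(-11 + 3671) = 44108/3660 = 44108*(1/3660) = 11027/915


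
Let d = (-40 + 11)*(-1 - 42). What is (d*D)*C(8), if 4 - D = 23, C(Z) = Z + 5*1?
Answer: -308009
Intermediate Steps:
C(Z) = 5 + Z (C(Z) = Z + 5 = 5 + Z)
D = -19 (D = 4 - 1*23 = 4 - 23 = -19)
d = 1247 (d = -29*(-43) = 1247)
(d*D)*C(8) = (1247*(-19))*(5 + 8) = -23693*13 = -308009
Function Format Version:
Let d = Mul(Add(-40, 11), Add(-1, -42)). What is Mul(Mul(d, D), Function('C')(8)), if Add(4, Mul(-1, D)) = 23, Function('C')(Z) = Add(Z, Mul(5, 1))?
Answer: -308009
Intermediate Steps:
Function('C')(Z) = Add(5, Z) (Function('C')(Z) = Add(Z, 5) = Add(5, Z))
D = -19 (D = Add(4, Mul(-1, 23)) = Add(4, -23) = -19)
d = 1247 (d = Mul(-29, -43) = 1247)
Mul(Mul(d, D), Function('C')(8)) = Mul(Mul(1247, -19), Add(5, 8)) = Mul(-23693, 13) = -308009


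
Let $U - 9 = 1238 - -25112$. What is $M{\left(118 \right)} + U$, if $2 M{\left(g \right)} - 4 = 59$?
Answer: $\frac{52781}{2} \approx 26391.0$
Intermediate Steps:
$M{\left(g \right)} = \frac{63}{2}$ ($M{\left(g \right)} = 2 + \frac{1}{2} \cdot 59 = 2 + \frac{59}{2} = \frac{63}{2}$)
$U = 26359$ ($U = 9 + \left(1238 - -25112\right) = 9 + \left(1238 + 25112\right) = 9 + 26350 = 26359$)
$M{\left(118 \right)} + U = \frac{63}{2} + 26359 = \frac{52781}{2}$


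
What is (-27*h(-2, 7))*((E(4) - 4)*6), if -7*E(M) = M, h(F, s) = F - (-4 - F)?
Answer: 0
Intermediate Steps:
h(F, s) = 4 + 2*F (h(F, s) = F + (4 + F) = 4 + 2*F)
E(M) = -M/7
(-27*h(-2, 7))*((E(4) - 4)*6) = (-27*(4 + 2*(-2)))*((-⅐*4 - 4)*6) = (-27*(4 - 4))*((-4/7 - 4)*6) = (-27*0)*(-32/7*6) = 0*(-192/7) = 0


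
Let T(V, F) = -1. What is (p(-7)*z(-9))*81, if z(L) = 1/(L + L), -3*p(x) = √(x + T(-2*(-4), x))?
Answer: 3*I*√2 ≈ 4.2426*I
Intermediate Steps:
p(x) = -√(-1 + x)/3 (p(x) = -√(x - 1)/3 = -√(-1 + x)/3)
z(L) = 1/(2*L)
(p(-7)*z(-9))*81 = ((-√(-1 - 7)/3)*((½)/(-9)))*81 = ((-2*I*√2/3)*((½)*(-⅑)))*81 = (-2*I*√2/3*(-1/18))*81 = (I*√2/27)*81 = 3*I*√2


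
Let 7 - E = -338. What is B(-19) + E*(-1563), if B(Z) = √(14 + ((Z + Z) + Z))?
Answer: -539235 + I*√43 ≈ -5.3924e+5 + 6.5574*I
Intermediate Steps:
E = 345 (E = 7 - 1*(-338) = 7 + 338 = 345)
B(Z) = √(14 + 3*Z) (B(Z) = √(14 + (2*Z + Z)) = √(14 + 3*Z))
B(-19) + E*(-1563) = √(14 + 3*(-19)) + 345*(-1563) = √(14 - 57) - 539235 = √(-43) - 539235 = I*√43 - 539235 = -539235 + I*√43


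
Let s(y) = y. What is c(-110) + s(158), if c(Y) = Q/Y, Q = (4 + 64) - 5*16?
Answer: 8696/55 ≈ 158.11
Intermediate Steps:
Q = -12 (Q = 68 - 80 = -12)
c(Y) = -12/Y
c(-110) + s(158) = -12/(-110) + 158 = -12*(-1/110) + 158 = 6/55 + 158 = 8696/55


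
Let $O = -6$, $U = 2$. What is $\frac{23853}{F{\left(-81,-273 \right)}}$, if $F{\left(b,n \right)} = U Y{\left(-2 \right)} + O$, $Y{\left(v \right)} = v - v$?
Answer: $- \frac{7951}{2} \approx -3975.5$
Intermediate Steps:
$Y{\left(v \right)} = 0$
$F{\left(b,n \right)} = -6$ ($F{\left(b,n \right)} = 2 \cdot 0 - 6 = 0 - 6 = -6$)
$\frac{23853}{F{\left(-81,-273 \right)}} = \frac{23853}{-6} = 23853 \left(- \frac{1}{6}\right) = - \frac{7951}{2}$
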